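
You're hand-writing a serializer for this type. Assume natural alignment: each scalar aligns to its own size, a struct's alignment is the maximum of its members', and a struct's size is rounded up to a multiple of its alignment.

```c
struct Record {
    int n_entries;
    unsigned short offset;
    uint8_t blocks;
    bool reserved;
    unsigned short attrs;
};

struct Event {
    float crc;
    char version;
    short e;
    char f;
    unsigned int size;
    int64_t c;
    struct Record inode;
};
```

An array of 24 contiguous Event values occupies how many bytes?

960

Record: 0..4  n_entries  (4B, 4-aligned); 4..6  offset  (2B, 2-aligned); 6..7  blocks  (1B, 1-aligned); 7..8  reserved  (1B, 1-aligned); 8..10  attrs  (2B, 2-aligned); 10..12  -- tail padding (2B); sizeof = 12, alignof = 4
0..4  crc  (4B, 4-aligned)
4..5  version  (1B, 1-aligned)
5..6  -- padding (1B)
6..8  e  (2B, 2-aligned)
8..9  f  (1B, 1-aligned)
9..12  -- padding (3B)
12..16  size  (4B, 4-aligned)
16..24  c  (8B, 8-aligned)
24..36  inode  (12B, 4-aligned)
36..40  -- tail padding (4B)
sizeof = 40, alignof = 8
array of 24: 24 × 40 = 960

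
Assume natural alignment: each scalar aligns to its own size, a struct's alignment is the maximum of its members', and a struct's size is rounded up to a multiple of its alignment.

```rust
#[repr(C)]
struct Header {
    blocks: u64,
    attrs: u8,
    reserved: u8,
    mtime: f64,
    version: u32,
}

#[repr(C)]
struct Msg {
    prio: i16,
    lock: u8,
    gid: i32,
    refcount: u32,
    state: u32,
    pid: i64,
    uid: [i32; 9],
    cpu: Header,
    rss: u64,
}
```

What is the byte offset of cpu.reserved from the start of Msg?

73

Header: @0: blocks [8B, align 8] → 8; @8: attrs [1B, align 1] → 9; @9: reserved [1B, align 1] → 10; +6 pad (align 8); @16: mtime [8B, align 8] → 24; @24: version [4B, align 4] → 28; +4 tail pad (align 8); size 32, align 8
@0: prio [2B, align 2] → 2
@2: lock [1B, align 1] → 3
+1 pad (align 4)
@4: gid [4B, align 4] → 8
@8: refcount [4B, align 4] → 12
@12: state [4B, align 4] → 16
@16: pid [8B, align 8] → 24
@24: uid [36B, align 4] → 60
+4 pad (align 8)
@64: cpu [32B, align 8] → 96
within Header: reserved at 9
64 + 9 = 73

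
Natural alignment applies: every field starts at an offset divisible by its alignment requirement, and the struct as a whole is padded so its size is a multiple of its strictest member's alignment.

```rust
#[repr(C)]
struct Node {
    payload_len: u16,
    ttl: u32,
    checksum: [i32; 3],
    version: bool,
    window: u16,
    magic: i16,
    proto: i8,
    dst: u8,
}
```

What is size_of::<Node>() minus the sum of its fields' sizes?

@0: payload_len [2B, align 2] → 2
+2 pad (align 4)
@4: ttl [4B, align 4] → 8
@8: checksum [12B, align 4] → 20
@20: version [1B, align 1] → 21
+1 pad (align 2)
@22: window [2B, align 2] → 24
@24: magic [2B, align 2] → 26
@26: proto [1B, align 1] → 27
@27: dst [1B, align 1] → 28
size 28, align 4
data bytes 25, size 28 → padding 3

3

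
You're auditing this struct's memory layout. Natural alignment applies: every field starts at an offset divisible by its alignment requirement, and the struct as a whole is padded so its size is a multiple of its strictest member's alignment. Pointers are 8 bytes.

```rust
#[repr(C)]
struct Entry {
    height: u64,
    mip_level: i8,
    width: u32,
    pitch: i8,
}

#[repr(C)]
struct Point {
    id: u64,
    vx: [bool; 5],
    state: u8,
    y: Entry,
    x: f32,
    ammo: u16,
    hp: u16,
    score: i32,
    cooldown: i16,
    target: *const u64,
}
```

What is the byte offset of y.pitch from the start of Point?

Entry: 0..8  height  (8B, 8-aligned); 8..9  mip_level  (1B, 1-aligned); 9..12  -- padding (3B); 12..16  width  (4B, 4-aligned); 16..17  pitch  (1B, 1-aligned); 17..24  -- tail padding (7B); sizeof = 24, alignof = 8
0..8  id  (8B, 8-aligned)
8..13  vx  (5B, 1-aligned)
13..14  state  (1B, 1-aligned)
14..16  -- padding (2B)
16..40  y  (24B, 8-aligned)
within Entry: pitch at 16
16 + 16 = 32

32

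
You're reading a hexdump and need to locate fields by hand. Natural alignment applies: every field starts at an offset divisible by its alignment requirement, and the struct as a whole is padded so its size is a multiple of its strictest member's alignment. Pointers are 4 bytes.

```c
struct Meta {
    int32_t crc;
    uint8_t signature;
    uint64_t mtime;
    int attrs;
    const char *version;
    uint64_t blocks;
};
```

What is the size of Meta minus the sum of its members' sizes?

0..4  crc  (4B, 4-aligned)
4..5  signature  (1B, 1-aligned)
5..8  -- padding (3B)
8..16  mtime  (8B, 8-aligned)
16..20  attrs  (4B, 4-aligned)
20..24  version  (4B, 4-aligned)
24..32  blocks  (8B, 8-aligned)
sizeof = 32, alignof = 8
data bytes 29, size 32 → padding 3

3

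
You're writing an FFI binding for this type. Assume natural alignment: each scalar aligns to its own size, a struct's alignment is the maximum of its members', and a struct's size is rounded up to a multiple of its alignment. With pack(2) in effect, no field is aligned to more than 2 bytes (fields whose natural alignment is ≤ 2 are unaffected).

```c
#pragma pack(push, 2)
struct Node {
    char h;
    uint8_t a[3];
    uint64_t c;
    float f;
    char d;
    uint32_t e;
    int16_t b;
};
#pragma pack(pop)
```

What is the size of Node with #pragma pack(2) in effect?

0..1  h  (1B, 1-aligned)
1..4  a  (3B, 1-aligned)
4..12  c  (8B, 2-aligned)
12..16  f  (4B, 2-aligned)
16..17  d  (1B, 1-aligned)
17..18  -- padding (1B)
18..22  e  (4B, 2-aligned)
22..24  b  (2B, 2-aligned)
sizeof = 24, alignof = 2

24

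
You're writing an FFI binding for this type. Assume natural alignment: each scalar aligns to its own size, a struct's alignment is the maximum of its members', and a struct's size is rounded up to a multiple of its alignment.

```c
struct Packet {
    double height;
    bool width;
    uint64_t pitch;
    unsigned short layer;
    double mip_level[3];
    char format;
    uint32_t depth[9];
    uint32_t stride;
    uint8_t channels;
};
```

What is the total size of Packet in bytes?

104 bytes

0..8  height  (8B, 8-aligned)
8..9  width  (1B, 1-aligned)
9..16  -- padding (7B)
16..24  pitch  (8B, 8-aligned)
24..26  layer  (2B, 2-aligned)
26..32  -- padding (6B)
32..56  mip_level  (24B, 8-aligned)
56..57  format  (1B, 1-aligned)
57..60  -- padding (3B)
60..96  depth  (36B, 4-aligned)
96..100  stride  (4B, 4-aligned)
100..101  channels  (1B, 1-aligned)
101..104  -- tail padding (3B)
sizeof = 104, alignof = 8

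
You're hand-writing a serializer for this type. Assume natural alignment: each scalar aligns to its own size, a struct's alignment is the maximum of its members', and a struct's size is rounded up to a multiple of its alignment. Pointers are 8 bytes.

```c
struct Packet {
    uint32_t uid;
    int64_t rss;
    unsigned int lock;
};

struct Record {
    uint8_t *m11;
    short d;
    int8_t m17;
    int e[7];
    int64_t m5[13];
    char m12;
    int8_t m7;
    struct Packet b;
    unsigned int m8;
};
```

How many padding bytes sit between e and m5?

Packet: uid at 0 (size 4, align 4) → ends 4; pad 4 to align 8 for rss; rss at 8 (size 8, align 8) → ends 16; lock at 16 (size 4, align 4) → ends 20; tail pad 4 to reach multiple of 8; total 24 bytes, alignment 8
m11 at 0 (size 8, align 8) → ends 8
d at 8 (size 2, align 2) → ends 10
m17 at 10 (size 1, align 1) → ends 11
pad 1 to align 4 for e
e at 12 (size 28, align 4) → ends 40
m5 at 40 (size 104, align 8) → ends 144

0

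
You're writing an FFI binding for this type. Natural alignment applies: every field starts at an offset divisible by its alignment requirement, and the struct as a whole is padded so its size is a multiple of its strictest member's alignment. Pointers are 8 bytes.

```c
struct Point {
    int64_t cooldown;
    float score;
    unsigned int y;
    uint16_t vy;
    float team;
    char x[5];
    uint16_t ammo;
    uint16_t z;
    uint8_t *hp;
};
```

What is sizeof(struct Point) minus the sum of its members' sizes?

9

0..8  cooldown  (8B, 8-aligned)
8..12  score  (4B, 4-aligned)
12..16  y  (4B, 4-aligned)
16..18  vy  (2B, 2-aligned)
18..20  -- padding (2B)
20..24  team  (4B, 4-aligned)
24..29  x  (5B, 1-aligned)
29..30  -- padding (1B)
30..32  ammo  (2B, 2-aligned)
32..34  z  (2B, 2-aligned)
34..40  -- padding (6B)
40..48  hp  (8B, 8-aligned)
sizeof = 48, alignof = 8
data bytes 39, size 48 → padding 9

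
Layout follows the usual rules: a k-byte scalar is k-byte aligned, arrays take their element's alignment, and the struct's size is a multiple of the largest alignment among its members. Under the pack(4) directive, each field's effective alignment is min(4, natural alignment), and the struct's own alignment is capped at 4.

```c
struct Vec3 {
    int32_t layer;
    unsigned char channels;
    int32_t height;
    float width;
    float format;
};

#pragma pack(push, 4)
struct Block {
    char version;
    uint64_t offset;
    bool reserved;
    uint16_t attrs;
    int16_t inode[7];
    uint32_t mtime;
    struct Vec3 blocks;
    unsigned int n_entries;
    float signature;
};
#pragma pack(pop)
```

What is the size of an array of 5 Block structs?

Vec3: 0..4  layer  (4B, 4-aligned); 4..5  channels  (1B, 1-aligned); 5..8  -- padding (3B); 8..12  height  (4B, 4-aligned); 12..16  width  (4B, 4-aligned); 16..20  format  (4B, 4-aligned); sizeof = 20, alignof = 4
0..1  version  (1B, 1-aligned)
1..4  -- padding (3B)
4..12  offset  (8B, 4-aligned)
12..13  reserved  (1B, 1-aligned)
13..14  -- padding (1B)
14..16  attrs  (2B, 2-aligned)
16..30  inode  (14B, 2-aligned)
30..32  -- padding (2B)
32..36  mtime  (4B, 4-aligned)
36..56  blocks  (20B, 4-aligned)
56..60  n_entries  (4B, 4-aligned)
60..64  signature  (4B, 4-aligned)
sizeof = 64, alignof = 4
array of 5: 5 × 64 = 320

320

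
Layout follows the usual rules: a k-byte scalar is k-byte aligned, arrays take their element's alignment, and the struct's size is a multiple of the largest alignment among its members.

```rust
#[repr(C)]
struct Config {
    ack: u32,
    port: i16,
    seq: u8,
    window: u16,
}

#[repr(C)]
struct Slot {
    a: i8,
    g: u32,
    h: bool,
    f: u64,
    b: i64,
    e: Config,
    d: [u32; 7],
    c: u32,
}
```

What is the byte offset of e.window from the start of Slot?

40

Config: 0..4  ack  (4B, 4-aligned); 4..6  port  (2B, 2-aligned); 6..7  seq  (1B, 1-aligned); 7..8  -- padding (1B); 8..10  window  (2B, 2-aligned); 10..12  -- tail padding (2B); sizeof = 12, alignof = 4
0..1  a  (1B, 1-aligned)
1..4  -- padding (3B)
4..8  g  (4B, 4-aligned)
8..9  h  (1B, 1-aligned)
9..16  -- padding (7B)
16..24  f  (8B, 8-aligned)
24..32  b  (8B, 8-aligned)
32..44  e  (12B, 4-aligned)
within Config: window at 8
32 + 8 = 40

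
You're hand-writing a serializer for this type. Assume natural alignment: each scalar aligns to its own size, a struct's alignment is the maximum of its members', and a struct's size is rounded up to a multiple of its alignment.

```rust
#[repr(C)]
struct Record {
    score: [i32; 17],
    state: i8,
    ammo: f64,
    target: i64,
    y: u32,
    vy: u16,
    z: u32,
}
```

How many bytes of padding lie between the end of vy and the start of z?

0..68  score  (68B, 4-aligned)
68..69  state  (1B, 1-aligned)
69..72  -- padding (3B)
72..80  ammo  (8B, 8-aligned)
80..88  target  (8B, 8-aligned)
88..92  y  (4B, 4-aligned)
92..94  vy  (2B, 2-aligned)
94..96  -- padding (2B)
96..100  z  (4B, 4-aligned)

2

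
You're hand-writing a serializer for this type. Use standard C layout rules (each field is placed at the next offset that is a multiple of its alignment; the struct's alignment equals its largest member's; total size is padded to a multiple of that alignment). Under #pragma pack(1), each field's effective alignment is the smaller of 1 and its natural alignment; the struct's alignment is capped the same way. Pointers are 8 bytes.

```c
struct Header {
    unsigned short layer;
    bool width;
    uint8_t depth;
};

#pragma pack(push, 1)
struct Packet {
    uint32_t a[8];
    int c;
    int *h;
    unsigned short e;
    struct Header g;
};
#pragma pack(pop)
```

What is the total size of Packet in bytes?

50

Header: 0..2  layer  (2B, 2-aligned); 2..3  width  (1B, 1-aligned); 3..4  depth  (1B, 1-aligned); sizeof = 4, alignof = 2
0..32  a  (32B, 1-aligned)
32..36  c  (4B, 1-aligned)
36..44  h  (8B, 1-aligned)
44..46  e  (2B, 1-aligned)
46..50  g  (4B, 1-aligned)
sizeof = 50, alignof = 1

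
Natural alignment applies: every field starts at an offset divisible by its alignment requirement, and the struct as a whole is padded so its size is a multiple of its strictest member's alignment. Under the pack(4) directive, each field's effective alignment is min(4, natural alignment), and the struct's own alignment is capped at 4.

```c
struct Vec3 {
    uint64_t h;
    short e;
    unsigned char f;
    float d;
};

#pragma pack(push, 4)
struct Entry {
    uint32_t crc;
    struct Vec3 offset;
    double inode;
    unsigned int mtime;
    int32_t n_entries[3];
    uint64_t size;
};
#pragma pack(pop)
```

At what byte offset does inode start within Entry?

20

Vec3: 0..8  h  (8B, 8-aligned); 8..10  e  (2B, 2-aligned); 10..11  f  (1B, 1-aligned); 11..12  -- padding (1B); 12..16  d  (4B, 4-aligned); sizeof = 16, alignof = 8
0..4  crc  (4B, 4-aligned)
4..20  offset  (16B, 4-aligned)
20..28  inode  (8B, 4-aligned)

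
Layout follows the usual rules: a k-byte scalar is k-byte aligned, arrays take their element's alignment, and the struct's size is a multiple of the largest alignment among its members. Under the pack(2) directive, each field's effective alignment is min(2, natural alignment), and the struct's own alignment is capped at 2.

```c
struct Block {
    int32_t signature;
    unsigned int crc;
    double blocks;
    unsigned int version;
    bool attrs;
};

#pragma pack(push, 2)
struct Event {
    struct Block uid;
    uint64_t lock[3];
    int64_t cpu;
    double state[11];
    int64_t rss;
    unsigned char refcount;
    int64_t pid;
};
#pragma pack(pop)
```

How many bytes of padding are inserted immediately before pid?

1

Block: signature at 0 (size 4, align 4) → ends 4; crc at 4 (size 4, align 4) → ends 8; blocks at 8 (size 8, align 8) → ends 16; version at 16 (size 4, align 4) → ends 20; attrs at 20 (size 1, align 1) → ends 21; tail pad 3 to reach multiple of 8; total 24 bytes, alignment 8
uid at 0 (size 24, align 2) → ends 24
lock at 24 (size 24, align 2) → ends 48
cpu at 48 (size 8, align 2) → ends 56
state at 56 (size 88, align 2) → ends 144
rss at 144 (size 8, align 2) → ends 152
refcount at 152 (size 1, align 1) → ends 153
pad 1 to align 2 for pid
pid at 154 (size 8, align 2) → ends 162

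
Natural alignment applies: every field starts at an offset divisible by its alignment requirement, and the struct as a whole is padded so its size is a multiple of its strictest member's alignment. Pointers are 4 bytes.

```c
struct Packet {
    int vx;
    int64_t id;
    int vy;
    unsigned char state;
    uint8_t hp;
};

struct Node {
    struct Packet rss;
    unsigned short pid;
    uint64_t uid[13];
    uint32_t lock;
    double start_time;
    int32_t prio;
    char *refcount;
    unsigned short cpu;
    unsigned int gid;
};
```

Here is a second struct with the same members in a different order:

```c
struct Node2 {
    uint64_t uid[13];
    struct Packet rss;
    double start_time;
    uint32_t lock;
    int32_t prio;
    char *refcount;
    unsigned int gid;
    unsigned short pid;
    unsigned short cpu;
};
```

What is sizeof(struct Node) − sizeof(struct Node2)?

Packet: vx at 0 (size 4, align 4) → ends 4; pad 4 to align 8 for id; id at 8 (size 8, align 8) → ends 16; vy at 16 (size 4, align 4) → ends 20; state at 20 (size 1, align 1) → ends 21; hp at 21 (size 1, align 1) → ends 22; tail pad 2 to reach multiple of 8; total 24 bytes, alignment 8
rss at 0 (size 24, align 8) → ends 24
pid at 24 (size 2, align 2) → ends 26
pad 6 to align 8 for uid
uid at 32 (size 104, align 8) → ends 136
lock at 136 (size 4, align 4) → ends 140
pad 4 to align 8 for start_time
start_time at 144 (size 8, align 8) → ends 152
prio at 152 (size 4, align 4) → ends 156
refcount at 156 (size 4, align 4) → ends 160
cpu at 160 (size 2, align 2) → ends 162
pad 2 to align 4 for gid
gid at 164 (size 4, align 4) → ends 168
total 168 bytes, alignment 8
— Node2 —
uid at 0 (size 104, align 8) → ends 104
rss at 104 (size 24, align 8) → ends 128
start_time at 128 (size 8, align 8) → ends 136
lock at 136 (size 4, align 4) → ends 140
prio at 140 (size 4, align 4) → ends 144
refcount at 144 (size 4, align 4) → ends 148
gid at 148 (size 4, align 4) → ends 152
pid at 152 (size 2, align 2) → ends 154
cpu at 154 (size 2, align 2) → ends 156
tail pad 4 to reach multiple of 8
total 160 bytes, alignment 8
168 − 160 = 8

8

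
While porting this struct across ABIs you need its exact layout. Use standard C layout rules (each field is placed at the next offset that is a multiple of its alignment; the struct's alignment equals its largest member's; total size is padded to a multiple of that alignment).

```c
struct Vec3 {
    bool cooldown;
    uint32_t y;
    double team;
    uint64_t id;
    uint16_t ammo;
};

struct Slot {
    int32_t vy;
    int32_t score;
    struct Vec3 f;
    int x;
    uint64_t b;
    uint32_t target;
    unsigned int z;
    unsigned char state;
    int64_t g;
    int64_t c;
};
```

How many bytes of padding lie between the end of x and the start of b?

4

Vec3: 0..1  cooldown  (1B, 1-aligned); 1..4  -- padding (3B); 4..8  y  (4B, 4-aligned); 8..16  team  (8B, 8-aligned); 16..24  id  (8B, 8-aligned); 24..26  ammo  (2B, 2-aligned); 26..32  -- tail padding (6B); sizeof = 32, alignof = 8
0..4  vy  (4B, 4-aligned)
4..8  score  (4B, 4-aligned)
8..40  f  (32B, 8-aligned)
40..44  x  (4B, 4-aligned)
44..48  -- padding (4B)
48..56  b  (8B, 8-aligned)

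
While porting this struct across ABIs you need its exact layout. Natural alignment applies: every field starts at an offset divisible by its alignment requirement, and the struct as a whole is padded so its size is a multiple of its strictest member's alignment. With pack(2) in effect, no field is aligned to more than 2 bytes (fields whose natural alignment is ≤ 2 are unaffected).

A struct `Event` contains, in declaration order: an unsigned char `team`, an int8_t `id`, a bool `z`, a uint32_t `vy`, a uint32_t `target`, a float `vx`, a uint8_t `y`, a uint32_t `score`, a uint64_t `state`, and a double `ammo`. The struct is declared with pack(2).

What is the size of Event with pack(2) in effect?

38

0..1  team  (1B, 1-aligned)
1..2  id  (1B, 1-aligned)
2..3  z  (1B, 1-aligned)
3..4  -- padding (1B)
4..8  vy  (4B, 2-aligned)
8..12  target  (4B, 2-aligned)
12..16  vx  (4B, 2-aligned)
16..17  y  (1B, 1-aligned)
17..18  -- padding (1B)
18..22  score  (4B, 2-aligned)
22..30  state  (8B, 2-aligned)
30..38  ammo  (8B, 2-aligned)
sizeof = 38, alignof = 2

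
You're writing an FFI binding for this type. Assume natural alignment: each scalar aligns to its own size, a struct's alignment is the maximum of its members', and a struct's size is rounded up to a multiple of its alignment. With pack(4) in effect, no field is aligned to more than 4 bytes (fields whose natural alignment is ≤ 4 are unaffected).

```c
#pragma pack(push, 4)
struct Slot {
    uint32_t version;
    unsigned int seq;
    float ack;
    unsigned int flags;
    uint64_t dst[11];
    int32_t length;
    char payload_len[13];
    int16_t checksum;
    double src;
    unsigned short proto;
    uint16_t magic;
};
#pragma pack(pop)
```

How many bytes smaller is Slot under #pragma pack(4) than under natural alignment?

8

natural layout:
  0..4  version  (4B, 4-aligned)
  4..8  seq  (4B, 4-aligned)
  8..12  ack  (4B, 4-aligned)
  12..16  flags  (4B, 4-aligned)
  16..104  dst  (88B, 8-aligned)
  104..108  length  (4B, 4-aligned)
  108..121  payload_len  (13B, 1-aligned)
  121..122  -- padding (1B)
  122..124  checksum  (2B, 2-aligned)
  124..128  -- padding (4B)
  128..136  src  (8B, 8-aligned)
  136..138  proto  (2B, 2-aligned)
  138..140  magic  (2B, 2-aligned)
  140..144  -- tail padding (4B)
  sizeof = 144, alignof = 8
packed(4) layout:
  0..4  version  (4B, 4-aligned)
  4..8  seq  (4B, 4-aligned)
  8..12  ack  (4B, 4-aligned)
  12..16  flags  (4B, 4-aligned)
  16..104  dst  (88B, 4-aligned)
  104..108  length  (4B, 4-aligned)
  108..121  payload_len  (13B, 1-aligned)
  121..122  -- padding (1B)
  122..124  checksum  (2B, 2-aligned)
  124..132  src  (8B, 4-aligned)
  132..134  proto  (2B, 2-aligned)
  134..136  magic  (2B, 2-aligned)
  sizeof = 136, alignof = 4
144 − 136 = 8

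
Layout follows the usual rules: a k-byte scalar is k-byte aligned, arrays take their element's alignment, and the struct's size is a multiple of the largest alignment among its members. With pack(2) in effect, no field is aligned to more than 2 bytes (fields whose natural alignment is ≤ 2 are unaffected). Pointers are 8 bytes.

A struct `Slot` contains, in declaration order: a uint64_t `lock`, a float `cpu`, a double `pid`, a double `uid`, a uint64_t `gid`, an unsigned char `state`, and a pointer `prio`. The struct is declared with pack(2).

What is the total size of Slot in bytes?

46 bytes

lock at 0 (size 8, align 2) → ends 8
cpu at 8 (size 4, align 2) → ends 12
pid at 12 (size 8, align 2) → ends 20
uid at 20 (size 8, align 2) → ends 28
gid at 28 (size 8, align 2) → ends 36
state at 36 (size 1, align 1) → ends 37
pad 1 to align 2 for prio
prio at 38 (size 8, align 2) → ends 46
total 46 bytes, alignment 2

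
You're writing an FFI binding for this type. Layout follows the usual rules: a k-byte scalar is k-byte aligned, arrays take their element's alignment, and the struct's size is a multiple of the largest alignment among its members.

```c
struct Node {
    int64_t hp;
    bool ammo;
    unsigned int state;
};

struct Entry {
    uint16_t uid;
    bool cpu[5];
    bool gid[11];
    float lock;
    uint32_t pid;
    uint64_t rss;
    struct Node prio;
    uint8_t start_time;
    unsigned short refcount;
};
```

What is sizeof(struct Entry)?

Node: hp at 0 (size 8, align 8) → ends 8; ammo at 8 (size 1, align 1) → ends 9; pad 3 to align 4 for state; state at 12 (size 4, align 4) → ends 16; total 16 bytes, alignment 8
uid at 0 (size 2, align 2) → ends 2
cpu at 2 (size 5, align 1) → ends 7
gid at 7 (size 11, align 1) → ends 18
pad 2 to align 4 for lock
lock at 20 (size 4, align 4) → ends 24
pid at 24 (size 4, align 4) → ends 28
pad 4 to align 8 for rss
rss at 32 (size 8, align 8) → ends 40
prio at 40 (size 16, align 8) → ends 56
start_time at 56 (size 1, align 1) → ends 57
pad 1 to align 2 for refcount
refcount at 58 (size 2, align 2) → ends 60
tail pad 4 to reach multiple of 8
total 64 bytes, alignment 8

64 bytes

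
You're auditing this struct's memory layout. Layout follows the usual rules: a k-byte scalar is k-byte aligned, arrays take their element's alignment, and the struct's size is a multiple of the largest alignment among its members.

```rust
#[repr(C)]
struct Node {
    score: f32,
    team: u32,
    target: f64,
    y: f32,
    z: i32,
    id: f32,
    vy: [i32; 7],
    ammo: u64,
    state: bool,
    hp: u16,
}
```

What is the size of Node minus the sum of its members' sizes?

5

@0: score [4B, align 4] → 4
@4: team [4B, align 4] → 8
@8: target [8B, align 8] → 16
@16: y [4B, align 4] → 20
@20: z [4B, align 4] → 24
@24: id [4B, align 4] → 28
@28: vy [28B, align 4] → 56
@56: ammo [8B, align 8] → 64
@64: state [1B, align 1] → 65
+1 pad (align 2)
@66: hp [2B, align 2] → 68
+4 tail pad (align 8)
size 72, align 8
data bytes 67, size 72 → padding 5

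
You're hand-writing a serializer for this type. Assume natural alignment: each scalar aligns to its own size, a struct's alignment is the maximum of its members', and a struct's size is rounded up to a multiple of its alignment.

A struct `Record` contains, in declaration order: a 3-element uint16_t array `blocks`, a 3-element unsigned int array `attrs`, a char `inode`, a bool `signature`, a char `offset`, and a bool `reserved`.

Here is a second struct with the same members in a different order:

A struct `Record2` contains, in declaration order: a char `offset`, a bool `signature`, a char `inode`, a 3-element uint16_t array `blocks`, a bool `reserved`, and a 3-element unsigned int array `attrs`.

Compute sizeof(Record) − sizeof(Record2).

0

0..6  blocks  (6B, 2-aligned)
6..8  -- padding (2B)
8..20  attrs  (12B, 4-aligned)
20..21  inode  (1B, 1-aligned)
21..22  signature  (1B, 1-aligned)
22..23  offset  (1B, 1-aligned)
23..24  reserved  (1B, 1-aligned)
sizeof = 24, alignof = 4
— Record2 —
0..1  offset  (1B, 1-aligned)
1..2  signature  (1B, 1-aligned)
2..3  inode  (1B, 1-aligned)
3..4  -- padding (1B)
4..10  blocks  (6B, 2-aligned)
10..11  reserved  (1B, 1-aligned)
11..12  -- padding (1B)
12..24  attrs  (12B, 4-aligned)
sizeof = 24, alignof = 4
24 − 24 = 0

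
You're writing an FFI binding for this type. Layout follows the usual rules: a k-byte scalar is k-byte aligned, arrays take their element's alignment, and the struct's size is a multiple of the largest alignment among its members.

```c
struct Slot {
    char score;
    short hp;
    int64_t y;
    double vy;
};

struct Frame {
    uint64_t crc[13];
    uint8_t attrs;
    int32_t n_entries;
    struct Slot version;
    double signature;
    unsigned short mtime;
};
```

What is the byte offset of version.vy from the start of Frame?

128

Slot: score at 0 (size 1, align 1) → ends 1; pad 1 to align 2 for hp; hp at 2 (size 2, align 2) → ends 4; pad 4 to align 8 for y; y at 8 (size 8, align 8) → ends 16; vy at 16 (size 8, align 8) → ends 24; total 24 bytes, alignment 8
crc at 0 (size 104, align 8) → ends 104
attrs at 104 (size 1, align 1) → ends 105
pad 3 to align 4 for n_entries
n_entries at 108 (size 4, align 4) → ends 112
version at 112 (size 24, align 8) → ends 136
within Slot: vy at 16
112 + 16 = 128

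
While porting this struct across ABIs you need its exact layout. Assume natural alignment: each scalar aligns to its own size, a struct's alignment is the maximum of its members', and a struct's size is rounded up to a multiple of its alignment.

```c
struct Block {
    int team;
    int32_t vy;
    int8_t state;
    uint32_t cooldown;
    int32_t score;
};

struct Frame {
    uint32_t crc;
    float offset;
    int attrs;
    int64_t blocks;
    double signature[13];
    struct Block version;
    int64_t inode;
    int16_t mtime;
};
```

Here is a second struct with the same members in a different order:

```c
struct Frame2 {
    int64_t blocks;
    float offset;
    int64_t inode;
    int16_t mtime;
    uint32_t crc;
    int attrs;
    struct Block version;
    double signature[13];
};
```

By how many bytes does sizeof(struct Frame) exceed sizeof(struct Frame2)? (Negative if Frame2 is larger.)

Block: @0: team [4B, align 4] → 4; @4: vy [4B, align 4] → 8; @8: state [1B, align 1] → 9; +3 pad (align 4); @12: cooldown [4B, align 4] → 16; @16: score [4B, align 4] → 20; size 20, align 4
@0: crc [4B, align 4] → 4
@4: offset [4B, align 4] → 8
@8: attrs [4B, align 4] → 12
+4 pad (align 8)
@16: blocks [8B, align 8] → 24
@24: signature [104B, align 8] → 128
@128: version [20B, align 4] → 148
+4 pad (align 8)
@152: inode [8B, align 8] → 160
@160: mtime [2B, align 2] → 162
+6 tail pad (align 8)
size 168, align 8
— Frame2 —
@0: blocks [8B, align 8] → 8
@8: offset [4B, align 4] → 12
+4 pad (align 8)
@16: inode [8B, align 8] → 24
@24: mtime [2B, align 2] → 26
+2 pad (align 4)
@28: crc [4B, align 4] → 32
@32: attrs [4B, align 4] → 36
@36: version [20B, align 4] → 56
@56: signature [104B, align 8] → 160
size 160, align 8
168 − 160 = 8

8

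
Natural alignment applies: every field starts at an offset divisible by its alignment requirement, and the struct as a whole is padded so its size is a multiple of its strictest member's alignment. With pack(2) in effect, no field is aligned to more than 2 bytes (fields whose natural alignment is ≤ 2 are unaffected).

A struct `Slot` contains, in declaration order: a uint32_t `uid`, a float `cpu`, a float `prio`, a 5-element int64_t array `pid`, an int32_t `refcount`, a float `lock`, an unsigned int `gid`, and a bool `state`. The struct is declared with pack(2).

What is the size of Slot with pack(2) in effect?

66

0..4  uid  (4B, 2-aligned)
4..8  cpu  (4B, 2-aligned)
8..12  prio  (4B, 2-aligned)
12..52  pid  (40B, 2-aligned)
52..56  refcount  (4B, 2-aligned)
56..60  lock  (4B, 2-aligned)
60..64  gid  (4B, 2-aligned)
64..65  state  (1B, 1-aligned)
65..66  -- tail padding (1B)
sizeof = 66, alignof = 2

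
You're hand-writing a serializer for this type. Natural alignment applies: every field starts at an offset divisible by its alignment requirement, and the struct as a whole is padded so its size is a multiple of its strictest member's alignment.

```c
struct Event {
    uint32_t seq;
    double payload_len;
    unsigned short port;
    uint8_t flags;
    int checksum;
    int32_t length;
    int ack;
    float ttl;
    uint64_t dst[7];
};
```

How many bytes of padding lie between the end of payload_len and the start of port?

@0: seq [4B, align 4] → 4
+4 pad (align 8)
@8: payload_len [8B, align 8] → 16
@16: port [2B, align 2] → 18

0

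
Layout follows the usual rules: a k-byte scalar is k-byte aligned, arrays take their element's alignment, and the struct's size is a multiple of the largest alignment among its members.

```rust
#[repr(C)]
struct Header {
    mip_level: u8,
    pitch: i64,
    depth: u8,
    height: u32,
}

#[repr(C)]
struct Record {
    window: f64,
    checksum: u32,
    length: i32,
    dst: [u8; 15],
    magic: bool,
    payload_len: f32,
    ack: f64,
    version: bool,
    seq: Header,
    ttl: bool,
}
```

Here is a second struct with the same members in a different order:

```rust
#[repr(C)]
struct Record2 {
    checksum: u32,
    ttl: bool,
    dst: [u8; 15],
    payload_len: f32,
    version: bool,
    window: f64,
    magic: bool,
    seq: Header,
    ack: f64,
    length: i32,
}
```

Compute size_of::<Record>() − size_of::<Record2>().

0

Header: @0: mip_level [1B, align 1] → 1; +7 pad (align 8); @8: pitch [8B, align 8] → 16; @16: depth [1B, align 1] → 17; +3 pad (align 4); @20: height [4B, align 4] → 24; size 24, align 8
@0: window [8B, align 8] → 8
@8: checksum [4B, align 4] → 12
@12: length [4B, align 4] → 16
@16: dst [15B, align 1] → 31
@31: magic [1B, align 1] → 32
@32: payload_len [4B, align 4] → 36
+4 pad (align 8)
@40: ack [8B, align 8] → 48
@48: version [1B, align 1] → 49
+7 pad (align 8)
@56: seq [24B, align 8] → 80
@80: ttl [1B, align 1] → 81
+7 tail pad (align 8)
size 88, align 8
— Record2 —
@0: checksum [4B, align 4] → 4
@4: ttl [1B, align 1] → 5
@5: dst [15B, align 1] → 20
@20: payload_len [4B, align 4] → 24
@24: version [1B, align 1] → 25
+7 pad (align 8)
@32: window [8B, align 8] → 40
@40: magic [1B, align 1] → 41
+7 pad (align 8)
@48: seq [24B, align 8] → 72
@72: ack [8B, align 8] → 80
@80: length [4B, align 4] → 84
+4 tail pad (align 8)
size 88, align 8
88 − 88 = 0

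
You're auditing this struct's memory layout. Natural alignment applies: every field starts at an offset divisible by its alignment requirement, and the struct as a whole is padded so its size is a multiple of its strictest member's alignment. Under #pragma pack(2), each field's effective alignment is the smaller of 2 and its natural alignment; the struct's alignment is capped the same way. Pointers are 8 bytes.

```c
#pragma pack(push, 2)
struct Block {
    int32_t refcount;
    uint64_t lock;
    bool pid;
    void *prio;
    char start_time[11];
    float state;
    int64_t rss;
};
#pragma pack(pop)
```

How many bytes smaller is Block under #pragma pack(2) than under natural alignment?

10

natural layout:
  refcount at 0 (size 4, align 4) → ends 4
  pad 4 to align 8 for lock
  lock at 8 (size 8, align 8) → ends 16
  pid at 16 (size 1, align 1) → ends 17
  pad 7 to align 8 for prio
  prio at 24 (size 8, align 8) → ends 32
  start_time at 32 (size 11, align 1) → ends 43
  pad 1 to align 4 for state
  state at 44 (size 4, align 4) → ends 48
  rss at 48 (size 8, align 8) → ends 56
  total 56 bytes, alignment 8
packed(2) layout:
  refcount at 0 (size 4, align 2) → ends 4
  lock at 4 (size 8, align 2) → ends 12
  pid at 12 (size 1, align 1) → ends 13
  pad 1 to align 2 for prio
  prio at 14 (size 8, align 2) → ends 22
  start_time at 22 (size 11, align 1) → ends 33
  pad 1 to align 2 for state
  state at 34 (size 4, align 2) → ends 38
  rss at 38 (size 8, align 2) → ends 46
  total 46 bytes, alignment 2
56 − 46 = 10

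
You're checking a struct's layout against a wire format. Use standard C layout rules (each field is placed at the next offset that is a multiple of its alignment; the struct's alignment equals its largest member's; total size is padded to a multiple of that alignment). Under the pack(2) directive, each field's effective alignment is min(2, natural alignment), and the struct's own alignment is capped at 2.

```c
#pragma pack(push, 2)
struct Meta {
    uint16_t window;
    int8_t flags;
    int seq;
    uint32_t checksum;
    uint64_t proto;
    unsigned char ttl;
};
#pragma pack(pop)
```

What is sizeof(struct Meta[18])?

@0: window [2B, align 2] → 2
@2: flags [1B, align 1] → 3
+1 pad (align 2)
@4: seq [4B, align 2] → 8
@8: checksum [4B, align 2] → 12
@12: proto [8B, align 2] → 20
@20: ttl [1B, align 1] → 21
+1 tail pad (align 2)
size 22, align 2
array of 18: 18 × 22 = 396

396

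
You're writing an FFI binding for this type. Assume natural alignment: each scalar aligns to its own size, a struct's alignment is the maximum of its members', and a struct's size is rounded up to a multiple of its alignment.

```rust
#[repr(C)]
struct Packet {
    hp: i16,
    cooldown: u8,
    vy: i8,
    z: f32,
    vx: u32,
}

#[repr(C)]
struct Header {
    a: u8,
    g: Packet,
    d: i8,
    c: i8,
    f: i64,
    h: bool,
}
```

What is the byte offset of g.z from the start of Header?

8

Packet: 0..2  hp  (2B, 2-aligned); 2..3  cooldown  (1B, 1-aligned); 3..4  vy  (1B, 1-aligned); 4..8  z  (4B, 4-aligned); 8..12  vx  (4B, 4-aligned); sizeof = 12, alignof = 4
0..1  a  (1B, 1-aligned)
1..4  -- padding (3B)
4..16  g  (12B, 4-aligned)
within Packet: z at 4
4 + 4 = 8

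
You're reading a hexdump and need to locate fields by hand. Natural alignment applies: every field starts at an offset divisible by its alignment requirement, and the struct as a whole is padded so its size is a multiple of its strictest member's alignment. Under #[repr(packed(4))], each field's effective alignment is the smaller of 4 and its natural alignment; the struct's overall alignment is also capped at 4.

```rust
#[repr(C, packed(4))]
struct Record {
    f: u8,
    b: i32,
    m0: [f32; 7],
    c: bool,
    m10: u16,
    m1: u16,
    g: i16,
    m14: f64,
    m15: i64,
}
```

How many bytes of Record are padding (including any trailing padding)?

4

f at 0 (size 1, align 1) → ends 1
pad 3 to align 4 for b
b at 4 (size 4, align 4) → ends 8
m0 at 8 (size 28, align 4) → ends 36
c at 36 (size 1, align 1) → ends 37
pad 1 to align 2 for m10
m10 at 38 (size 2, align 2) → ends 40
m1 at 40 (size 2, align 2) → ends 42
g at 42 (size 2, align 2) → ends 44
m14 at 44 (size 8, align 4) → ends 52
m15 at 52 (size 8, align 4) → ends 60
total 60 bytes, alignment 4
data bytes 56, size 60 → padding 4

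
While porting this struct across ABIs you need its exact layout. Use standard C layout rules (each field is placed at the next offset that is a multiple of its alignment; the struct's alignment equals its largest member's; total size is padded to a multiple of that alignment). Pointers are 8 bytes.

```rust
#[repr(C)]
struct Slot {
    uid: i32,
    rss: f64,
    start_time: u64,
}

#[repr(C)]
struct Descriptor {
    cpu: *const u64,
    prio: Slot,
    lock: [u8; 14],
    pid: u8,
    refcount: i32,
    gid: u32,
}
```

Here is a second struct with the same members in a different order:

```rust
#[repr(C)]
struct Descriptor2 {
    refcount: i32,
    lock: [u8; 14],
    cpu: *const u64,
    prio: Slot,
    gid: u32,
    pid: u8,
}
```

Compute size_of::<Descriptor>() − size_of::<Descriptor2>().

-8

Slot: 0..4  uid  (4B, 4-aligned); 4..8  -- padding (4B); 8..16  rss  (8B, 8-aligned); 16..24  start_time  (8B, 8-aligned); sizeof = 24, alignof = 8
0..8  cpu  (8B, 8-aligned)
8..32  prio  (24B, 8-aligned)
32..46  lock  (14B, 1-aligned)
46..47  pid  (1B, 1-aligned)
47..48  -- padding (1B)
48..52  refcount  (4B, 4-aligned)
52..56  gid  (4B, 4-aligned)
sizeof = 56, alignof = 8
— Descriptor2 —
0..4  refcount  (4B, 4-aligned)
4..18  lock  (14B, 1-aligned)
18..24  -- padding (6B)
24..32  cpu  (8B, 8-aligned)
32..56  prio  (24B, 8-aligned)
56..60  gid  (4B, 4-aligned)
60..61  pid  (1B, 1-aligned)
61..64  -- tail padding (3B)
sizeof = 64, alignof = 8
56 − 64 = -8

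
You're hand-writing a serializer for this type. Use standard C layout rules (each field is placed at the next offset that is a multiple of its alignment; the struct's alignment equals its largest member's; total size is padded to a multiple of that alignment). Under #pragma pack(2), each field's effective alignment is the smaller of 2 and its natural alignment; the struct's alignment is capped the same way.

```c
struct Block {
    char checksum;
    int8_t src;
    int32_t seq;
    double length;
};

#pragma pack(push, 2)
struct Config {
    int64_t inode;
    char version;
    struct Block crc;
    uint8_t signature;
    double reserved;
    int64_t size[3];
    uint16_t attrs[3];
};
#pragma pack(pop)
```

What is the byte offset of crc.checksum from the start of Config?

10

Block: checksum at 0 (size 1, align 1) → ends 1; src at 1 (size 1, align 1) → ends 2; pad 2 to align 4 for seq; seq at 4 (size 4, align 4) → ends 8; length at 8 (size 8, align 8) → ends 16; total 16 bytes, alignment 8
inode at 0 (size 8, align 2) → ends 8
version at 8 (size 1, align 1) → ends 9
pad 1 to align 2 for crc
crc at 10 (size 16, align 2) → ends 26
within Block: checksum at 0
10 + 0 = 10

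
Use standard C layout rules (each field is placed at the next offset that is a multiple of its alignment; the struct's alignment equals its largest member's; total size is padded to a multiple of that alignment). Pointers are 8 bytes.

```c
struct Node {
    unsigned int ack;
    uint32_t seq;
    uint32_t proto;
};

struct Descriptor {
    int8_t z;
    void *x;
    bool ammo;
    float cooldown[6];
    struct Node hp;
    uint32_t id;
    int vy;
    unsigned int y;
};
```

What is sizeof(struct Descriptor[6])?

Node: 0..4  ack  (4B, 4-aligned); 4..8  seq  (4B, 4-aligned); 8..12  proto  (4B, 4-aligned); sizeof = 12, alignof = 4
0..1  z  (1B, 1-aligned)
1..8  -- padding (7B)
8..16  x  (8B, 8-aligned)
16..17  ammo  (1B, 1-aligned)
17..20  -- padding (3B)
20..44  cooldown  (24B, 4-aligned)
44..56  hp  (12B, 4-aligned)
56..60  id  (4B, 4-aligned)
60..64  vy  (4B, 4-aligned)
64..68  y  (4B, 4-aligned)
68..72  -- tail padding (4B)
sizeof = 72, alignof = 8
array of 6: 6 × 72 = 432

432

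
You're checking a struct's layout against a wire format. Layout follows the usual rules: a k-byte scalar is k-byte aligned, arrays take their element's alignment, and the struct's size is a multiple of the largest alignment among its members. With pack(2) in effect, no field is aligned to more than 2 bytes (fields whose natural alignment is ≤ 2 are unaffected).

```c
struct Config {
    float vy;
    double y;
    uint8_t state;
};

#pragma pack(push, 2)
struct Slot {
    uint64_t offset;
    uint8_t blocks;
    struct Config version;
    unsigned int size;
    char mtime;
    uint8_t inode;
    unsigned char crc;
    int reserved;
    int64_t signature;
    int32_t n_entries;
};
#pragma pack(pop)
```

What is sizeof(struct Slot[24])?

Config: @0: vy [4B, align 4] → 4; +4 pad (align 8); @8: y [8B, align 8] → 16; @16: state [1B, align 1] → 17; +7 tail pad (align 8); size 24, align 8
@0: offset [8B, align 2] → 8
@8: blocks [1B, align 1] → 9
+1 pad (align 2)
@10: version [24B, align 2] → 34
@34: size [4B, align 2] → 38
@38: mtime [1B, align 1] → 39
@39: inode [1B, align 1] → 40
@40: crc [1B, align 1] → 41
+1 pad (align 2)
@42: reserved [4B, align 2] → 46
@46: signature [8B, align 2] → 54
@54: n_entries [4B, align 2] → 58
size 58, align 2
array of 24: 24 × 58 = 1392

1392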